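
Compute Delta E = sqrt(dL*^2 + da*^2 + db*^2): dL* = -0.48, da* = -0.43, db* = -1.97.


Formula: Delta E = sqrt(dL*^2 + da*^2 + db*^2)
Step 1: dL*^2 = (-0.48)^2 = 0.2304
Step 2: da*^2 = (-0.43)^2 = 0.1849
Step 3: db*^2 = (-1.97)^2 = 3.8809
Step 4: Sum = 0.2304 + 0.1849 + 3.8809 = 4.2962
Step 5: Delta E = sqrt(4.2962) = 2.07

2.07 Delta E


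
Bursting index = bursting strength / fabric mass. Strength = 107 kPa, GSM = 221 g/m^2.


Formula: Bursting Index = Bursting Strength / Fabric GSM
BI = 107 kPa / 221 g/m^2
BI = 0.484 kPa/(g/m^2)

0.484 kPa/(g/m^2)


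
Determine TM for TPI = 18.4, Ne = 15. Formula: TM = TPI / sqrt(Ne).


Formula: TM = TPI / sqrt(Ne)
Step 1: sqrt(Ne) = sqrt(15) = 3.873
Step 2: TM = 18.4 / 3.873 = 4.75

4.75 TM


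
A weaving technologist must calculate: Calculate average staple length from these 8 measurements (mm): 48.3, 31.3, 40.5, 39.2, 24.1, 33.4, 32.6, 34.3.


Formula: Mean = sum of lengths / count
Sum = 48.3 + 31.3 + 40.5 + 39.2 + 24.1 + 33.4 + 32.6 + 34.3
Sum = 283.7 mm
Mean = 283.7 / 8 = 35.46 mm

35.46 mm


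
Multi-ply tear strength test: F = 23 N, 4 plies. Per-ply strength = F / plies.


Formula: Per-ply strength = Total force / Number of plies
Per-ply = 23 N / 4
Per-ply = 5.75 N

5.75 N


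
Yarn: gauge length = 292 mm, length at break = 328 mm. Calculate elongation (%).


Formula: Elongation (%) = ((L_break - L0) / L0) * 100
Step 1: Extension = 328 - 292 = 36 mm
Step 2: Elongation = (36 / 292) * 100
Step 3: Elongation = 0.123288 * 100 = 12.3288% ≈ 12.3%

12.3%


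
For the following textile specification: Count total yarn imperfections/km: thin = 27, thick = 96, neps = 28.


Formula: Total = thin places + thick places + neps
Total = 27 + 96 + 28
Total = 151 imperfections/km

151 imperfections/km


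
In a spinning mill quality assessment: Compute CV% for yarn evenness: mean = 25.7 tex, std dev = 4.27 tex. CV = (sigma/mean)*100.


Formula: CV% = (standard deviation / mean) * 100
Step 1: Ratio = 4.27 / 25.7 = 0.166148
Step 2: CV% = 0.166148 * 100 = 16.6148% ≈ 16.6%

16.6%


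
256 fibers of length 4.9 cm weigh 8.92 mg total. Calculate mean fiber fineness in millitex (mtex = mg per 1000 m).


Formula: fineness (mtex) = mass (mg) / total length (km) = (mass_mg / total_length_m) * 1000
Step 1: Convert fiber length: 4.9 cm = 0.049 m
Step 2: Total fiber length = 256 * 0.049 = 12.544 m
Step 3: Linear density = 8.92 mg / 12.544 m = 0.7111 mg/m
Step 4: fineness = 0.7111 * 1000 = 711.1 mtex

711.1 mtex


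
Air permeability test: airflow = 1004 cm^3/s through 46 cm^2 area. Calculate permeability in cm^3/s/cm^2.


Formula: Air Permeability = Airflow / Test Area
AP = 1004 cm^3/s / 46 cm^2
AP = 21.8 cm^3/s/cm^2

21.8 cm^3/s/cm^2


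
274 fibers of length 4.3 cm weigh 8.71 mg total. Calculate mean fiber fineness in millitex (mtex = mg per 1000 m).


Formula: fineness (mtex) = mass (mg) / total length (km) = (mass_mg / total_length_m) * 1000
Step 1: Convert fiber length: 4.3 cm = 0.043 m
Step 2: Total fiber length = 274 * 0.043 = 11.782 m
Step 3: Linear density = 8.71 mg / 11.782 m = 0.7393 mg/m
Step 4: fineness = 0.7393 * 1000 = 739.3 mtex

739.3 mtex


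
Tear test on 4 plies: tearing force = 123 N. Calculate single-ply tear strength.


Formula: Per-ply strength = Total force / Number of plies
Per-ply = 123 N / 4
Per-ply = 30.75 N

30.75 N


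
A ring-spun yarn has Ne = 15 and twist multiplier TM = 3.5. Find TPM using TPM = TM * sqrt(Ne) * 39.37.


Formula: TPM = TM * sqrt(Ne) * 39.37
Step 1: sqrt(Ne) = sqrt(15) = 3.873
Step 2: TM * sqrt(Ne) = 3.5 * 3.873 = 13.5555
Step 3: TPM = 13.5555 * 39.37 = 534 twists/m

534 twists/m


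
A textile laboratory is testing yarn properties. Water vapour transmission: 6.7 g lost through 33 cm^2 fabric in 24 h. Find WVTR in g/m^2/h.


Formula: WVTR = mass_loss / (area * time)
Step 1: Convert area: 33 cm^2 = 0.0033 m^2
Step 2: WVTR = 6.7 g / (0.0033 m^2 * 24 h)
Step 3: WVTR = 6.7 / 0.0792 = 84.6 g/m^2/h

84.6 g/m^2/h


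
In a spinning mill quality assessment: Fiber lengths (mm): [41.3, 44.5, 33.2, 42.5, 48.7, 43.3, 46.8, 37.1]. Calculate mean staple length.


Formula: Mean = sum of lengths / count
Sum = 41.3 + 44.5 + 33.2 + 42.5 + 48.7 + 43.3 + 46.8 + 37.1
Sum = 337.4 mm
Mean = 337.4 / 8 = 42.18 mm

42.18 mm


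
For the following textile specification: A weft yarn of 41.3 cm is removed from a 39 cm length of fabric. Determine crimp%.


Formula: Crimp% = ((L_yarn - L_fabric) / L_fabric) * 100
Step 1: Extension = 41.3 - 39 = 2.3 cm
Step 2: Crimp% = (2.3 / 39) * 100
Step 3: Crimp% = 0.058974 * 100 = 5.8974% ≈ 5.9%

5.9%


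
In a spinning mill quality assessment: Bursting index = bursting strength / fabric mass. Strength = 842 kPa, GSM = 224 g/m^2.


Formula: Bursting Index = Bursting Strength / Fabric GSM
BI = 842 kPa / 224 g/m^2
BI = 3.759 kPa/(g/m^2)

3.759 kPa/(g/m^2)


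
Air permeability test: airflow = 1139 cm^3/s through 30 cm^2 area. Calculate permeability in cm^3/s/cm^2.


Formula: Air Permeability = Airflow / Test Area
AP = 1139 cm^3/s / 30 cm^2
AP = 38.0 cm^3/s/cm^2

38.0 cm^3/s/cm^2


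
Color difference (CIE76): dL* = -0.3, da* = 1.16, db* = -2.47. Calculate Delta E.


Formula: Delta E = sqrt(dL*^2 + da*^2 + db*^2)
Step 1: dL*^2 = (-0.3)^2 = 0.09
Step 2: da*^2 = 1.16^2 = 1.3456
Step 3: db*^2 = (-2.47)^2 = 6.1009
Step 4: Sum = 0.09 + 1.3456 + 6.1009 = 7.5365
Step 5: Delta E = sqrt(7.5365) = 2.75

2.75 Delta E


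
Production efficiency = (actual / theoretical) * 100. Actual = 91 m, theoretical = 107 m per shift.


Formula: Efficiency% = (Actual output / Theoretical output) * 100
Efficiency% = (91 / 107) * 100
Efficiency% = 0.850467 * 100 = 85.0467% ≈ 85.0%

85.0%


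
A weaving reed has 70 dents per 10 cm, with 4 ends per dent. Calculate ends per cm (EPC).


Formula: EPC = (dents per 10 cm * ends per dent) / 10
Step 1: Total ends per 10 cm = 70 * 4 = 280
Step 2: EPC = 280 / 10 = 28.0 ends/cm

28.0 ends/cm


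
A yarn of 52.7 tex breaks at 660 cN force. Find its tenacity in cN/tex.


Formula: Tenacity = Breaking force / Linear density
Tenacity = 660 cN / 52.7 tex
Tenacity = 12.52 cN/tex

12.52 cN/tex


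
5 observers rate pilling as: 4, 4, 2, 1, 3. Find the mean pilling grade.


Formula: Mean = sum / count
Sum = 4 + 4 + 2 + 1 + 3 = 14
Mean = 14 / 5 = 2.8

2.8


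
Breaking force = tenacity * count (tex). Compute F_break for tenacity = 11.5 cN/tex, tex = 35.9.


Formula: Breaking force = Tenacity * Linear density
F = 11.5 cN/tex * 35.9 tex
F = 412.85 cN

412.85 cN


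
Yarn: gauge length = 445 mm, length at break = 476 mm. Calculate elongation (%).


Formula: Elongation (%) = ((L_break - L0) / L0) * 100
Step 1: Extension = 476 - 445 = 31 mm
Step 2: Elongation = (31 / 445) * 100
Step 3: Elongation = 0.069663 * 100 = 6.9663% ≈ 7.0%

7.0%


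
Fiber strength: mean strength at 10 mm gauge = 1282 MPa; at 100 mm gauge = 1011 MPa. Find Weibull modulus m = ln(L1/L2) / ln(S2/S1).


Formula: m = ln(L1/L2) / ln(S2/S1)
Step 1: ln(L1/L2) = ln(10/100) = -2.30259
Step 2: S2/S1 = 1011/1282 = 0.78861
Step 3: ln(S2/S1) = ln(0.78861) = -0.23748
Step 4: m = -2.30259 / -0.23748 = 9.70

9.70 (Weibull m)


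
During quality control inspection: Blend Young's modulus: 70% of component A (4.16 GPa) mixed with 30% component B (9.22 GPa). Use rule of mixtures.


Formula: Blend property = (fraction_A * property_A) + (fraction_B * property_B)
Step 1: Contribution A = 70/100 * 4.16 GPa = 2.912 GPa
Step 2: Contribution B = 30/100 * 9.22 GPa = 2.766 GPa
Step 3: Blend Young's modulus = 2.912 + 2.766 = 5.678 GPa

5.678 GPa


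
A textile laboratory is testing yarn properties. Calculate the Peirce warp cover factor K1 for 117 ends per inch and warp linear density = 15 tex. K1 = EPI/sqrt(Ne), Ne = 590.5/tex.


Formula: K1 = EPI / sqrt(Ne), with Ne = 590.5 / tex_warp
Step 1: Ne = 590.5 / 15 = 39.367
Step 2: sqrt(Ne) = sqrt(39.367) = 6.2743
Step 3: K1 = 117 / 6.2743 = 18.6

18.6


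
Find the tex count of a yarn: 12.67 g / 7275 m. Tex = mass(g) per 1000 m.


Formula: Tex = (mass_g / length_m) * 1000
Substituting: Tex = (12.67 / 7275) * 1000
Intermediate: 12.67 / 7275 = 0.00174158 g/m
Tex = 0.00174158 * 1000 = 1.74 tex

1.74 tex


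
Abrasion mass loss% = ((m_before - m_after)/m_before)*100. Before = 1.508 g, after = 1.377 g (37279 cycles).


Formula: Mass loss% = ((m_before - m_after) / m_before) * 100
Step 1: Mass loss = 1.508 - 1.377 = 0.131 g
Step 2: Ratio = 0.131 / 1.508 = 0.08687
Step 3: Mass loss% = 0.08687 * 100 = 8.687% ≈ 8.69%

8.69%


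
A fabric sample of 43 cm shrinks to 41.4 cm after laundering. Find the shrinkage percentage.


Formula: Shrinkage% = ((L_before - L_after) / L_before) * 100
Step 1: Shrinkage = 43 - 41.4 = 1.6 cm
Step 2: Shrinkage% = (1.6 / 43) * 100
Step 3: Shrinkage% = 0.037209 * 100 = 3.7209% ≈ 3.7%

3.7%


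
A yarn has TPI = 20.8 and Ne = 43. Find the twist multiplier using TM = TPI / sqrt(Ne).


Formula: TM = TPI / sqrt(Ne)
Step 1: sqrt(Ne) = sqrt(43) = 6.5574
Step 2: TM = 20.8 / 6.5574 = 3.17

3.17 TM


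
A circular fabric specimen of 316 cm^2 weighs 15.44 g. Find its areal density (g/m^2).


Formula: GSM = mass_g / area_m2
Step 1: Convert area: 316 cm^2 = 316 / 10000 = 0.0316 m^2
Step 2: GSM = 15.44 g / 0.0316 m^2 = 488.6 g/m^2

488.6 g/m^2


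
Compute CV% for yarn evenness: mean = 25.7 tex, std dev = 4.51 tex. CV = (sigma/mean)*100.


Formula: CV% = (standard deviation / mean) * 100
Step 1: Ratio = 4.51 / 25.7 = 0.175486
Step 2: CV% = 0.175486 * 100 = 17.5486% ≈ 17.5%

17.5%


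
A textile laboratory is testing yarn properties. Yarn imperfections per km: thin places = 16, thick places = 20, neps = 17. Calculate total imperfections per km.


Formula: Total = thin places + thick places + neps
Total = 16 + 20 + 17
Total = 53 imperfections/km

53 imperfections/km


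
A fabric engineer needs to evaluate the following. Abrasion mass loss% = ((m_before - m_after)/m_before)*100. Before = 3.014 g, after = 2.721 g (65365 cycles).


Formula: Mass loss% = ((m_before - m_after) / m_before) * 100
Step 1: Mass loss = 3.014 - 2.721 = 0.293 g
Step 2: Ratio = 0.293 / 3.014 = 0.097213
Step 3: Mass loss% = 0.097213 * 100 = 9.7213% ≈ 9.72%

9.72%


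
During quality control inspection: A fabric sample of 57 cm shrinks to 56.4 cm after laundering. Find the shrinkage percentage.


Formula: Shrinkage% = ((L_before - L_after) / L_before) * 100
Step 1: Shrinkage = 57 - 56.4 = 0.6 cm
Step 2: Shrinkage% = (0.6 / 57) * 100
Step 3: Shrinkage% = 0.010526 * 100 = 1.0526% ≈ 1.1%

1.1%


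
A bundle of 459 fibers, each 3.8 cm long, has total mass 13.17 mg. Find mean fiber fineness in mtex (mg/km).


Formula: fineness (mtex) = mass (mg) / total length (km) = (mass_mg / total_length_m) * 1000
Step 1: Convert fiber length: 3.8 cm = 0.038 m
Step 2: Total fiber length = 459 * 0.038 = 17.442 m
Step 3: Linear density = 13.17 mg / 17.442 m = 0.7551 mg/m
Step 4: fineness = 0.7551 * 1000 = 755.1 mtex

755.1 mtex


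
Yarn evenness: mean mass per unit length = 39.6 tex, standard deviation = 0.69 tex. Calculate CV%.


Formula: CV% = (standard deviation / mean) * 100
Step 1: Ratio = 0.69 / 39.6 = 0.017424
Step 2: CV% = 0.017424 * 100 = 1.7424% ≈ 1.7%

1.7%


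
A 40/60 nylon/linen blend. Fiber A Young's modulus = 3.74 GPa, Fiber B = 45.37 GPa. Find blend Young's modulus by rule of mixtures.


Formula: Blend property = (fraction_A * property_A) + (fraction_B * property_B)
Step 1: Contribution A = 40/100 * 3.74 GPa = 1.496 GPa
Step 2: Contribution B = 60/100 * 45.37 GPa = 27.222 GPa
Step 3: Blend Young's modulus = 1.496 + 27.222 = 28.718 GPa

28.718 GPa


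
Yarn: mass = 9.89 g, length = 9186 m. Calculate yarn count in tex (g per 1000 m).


Formula: Tex = (mass_g / length_m) * 1000
Substituting: Tex = (9.89 / 9186) * 1000
Intermediate: 9.89 / 9186 = 0.00107664 g/m
Tex = 0.00107664 * 1000 = 1.08 tex

1.08 tex


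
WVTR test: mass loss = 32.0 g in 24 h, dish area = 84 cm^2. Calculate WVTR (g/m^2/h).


Formula: WVTR = mass_loss / (area * time)
Step 1: Convert area: 84 cm^2 = 0.0084 m^2
Step 2: WVTR = 32.0 g / (0.0084 m^2 * 24 h)
Step 3: WVTR = 32.0 / 0.2016 = 158.7 g/m^2/h

158.7 g/m^2/h


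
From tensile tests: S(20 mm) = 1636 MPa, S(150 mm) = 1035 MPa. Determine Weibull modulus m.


Formula: m = ln(L1/L2) / ln(S2/S1)
Step 1: ln(L1/L2) = ln(20/150) = -2.01490
Step 2: S2/S1 = 1035/1636 = 0.63264
Step 3: ln(S2/S1) = ln(0.63264) = -0.45785
Step 4: m = -2.01490 / -0.45785 = 4.40

4.40 (Weibull m)


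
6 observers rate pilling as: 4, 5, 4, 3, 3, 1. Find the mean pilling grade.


Formula: Mean = sum / count
Sum = 4 + 5 + 4 + 3 + 3 + 1 = 20
Mean = 20 / 6 = 3.3

3.3


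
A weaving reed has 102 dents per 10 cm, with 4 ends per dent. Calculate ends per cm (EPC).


Formula: EPC = (dents per 10 cm * ends per dent) / 10
Step 1: Total ends per 10 cm = 102 * 4 = 408
Step 2: EPC = 408 / 10 = 40.8 ends/cm

40.8 ends/cm


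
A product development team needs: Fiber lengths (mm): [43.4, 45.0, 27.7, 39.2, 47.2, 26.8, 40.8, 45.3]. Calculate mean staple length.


Formula: Mean = sum of lengths / count
Sum = 43.4 + 45.0 + 27.7 + 39.2 + 47.2 + 26.8 + 40.8 + 45.3
Sum = 315.4 mm
Mean = 315.4 / 8 = 39.43 mm

39.43 mm


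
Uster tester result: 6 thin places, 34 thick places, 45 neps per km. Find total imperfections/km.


Formula: Total = thin places + thick places + neps
Total = 6 + 34 + 45
Total = 85 imperfections/km

85 imperfections/km


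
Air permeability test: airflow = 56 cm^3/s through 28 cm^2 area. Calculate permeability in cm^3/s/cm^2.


Formula: Air Permeability = Airflow / Test Area
AP = 56 cm^3/s / 28 cm^2
AP = 2.0 cm^3/s/cm^2

2.0 cm^3/s/cm^2


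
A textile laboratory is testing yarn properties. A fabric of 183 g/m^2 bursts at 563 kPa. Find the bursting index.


Formula: Bursting Index = Bursting Strength / Fabric GSM
BI = 563 kPa / 183 g/m^2
BI = 3.077 kPa/(g/m^2)

3.077 kPa/(g/m^2)


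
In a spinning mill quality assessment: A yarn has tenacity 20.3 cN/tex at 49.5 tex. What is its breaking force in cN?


Formula: Breaking force = Tenacity * Linear density
F = 20.3 cN/tex * 49.5 tex
F = 1004.85 cN

1004.85 cN


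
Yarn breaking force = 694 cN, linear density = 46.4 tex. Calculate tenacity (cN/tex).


Formula: Tenacity = Breaking force / Linear density
Tenacity = 694 cN / 46.4 tex
Tenacity = 14.96 cN/tex

14.96 cN/tex


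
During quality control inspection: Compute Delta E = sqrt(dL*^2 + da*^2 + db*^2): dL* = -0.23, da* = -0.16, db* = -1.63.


Formula: Delta E = sqrt(dL*^2 + da*^2 + db*^2)
Step 1: dL*^2 = (-0.23)^2 = 0.0529
Step 2: da*^2 = (-0.16)^2 = 0.0256
Step 3: db*^2 = (-1.63)^2 = 2.6569
Step 4: Sum = 0.0529 + 0.0256 + 2.6569 = 2.7354
Step 5: Delta E = sqrt(2.7354) = 1.65

1.65 Delta E


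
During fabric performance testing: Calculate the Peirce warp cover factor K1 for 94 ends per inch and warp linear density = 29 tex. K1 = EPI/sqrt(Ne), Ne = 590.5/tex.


Formula: K1 = EPI / sqrt(Ne), with Ne = 590.5 / tex_warp
Step 1: Ne = 590.5 / 29 = 20.362
Step 2: sqrt(Ne) = sqrt(20.362) = 4.5124
Step 3: K1 = 94 / 4.5124 = 20.8

20.8


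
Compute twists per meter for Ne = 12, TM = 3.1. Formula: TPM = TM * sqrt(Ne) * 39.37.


Formula: TPM = TM * sqrt(Ne) * 39.37
Step 1: sqrt(Ne) = sqrt(12) = 3.4641
Step 2: TM * sqrt(Ne) = 3.1 * 3.4641 = 10.7387
Step 3: TPM = 10.7387 * 39.37 = 423 twists/m

423 twists/m


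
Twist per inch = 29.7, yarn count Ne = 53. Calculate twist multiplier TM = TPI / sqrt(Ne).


Formula: TM = TPI / sqrt(Ne)
Step 1: sqrt(Ne) = sqrt(53) = 7.2801
Step 2: TM = 29.7 / 7.2801 = 4.08

4.08 TM


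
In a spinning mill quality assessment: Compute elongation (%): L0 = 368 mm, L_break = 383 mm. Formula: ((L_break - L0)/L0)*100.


Formula: Elongation (%) = ((L_break - L0) / L0) * 100
Step 1: Extension = 383 - 368 = 15 mm
Step 2: Elongation = (15 / 368) * 100
Step 3: Elongation = 0.040761 * 100 = 4.0761% ≈ 4.1%

4.1%


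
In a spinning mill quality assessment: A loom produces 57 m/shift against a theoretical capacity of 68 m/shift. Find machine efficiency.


Formula: Efficiency% = (Actual output / Theoretical output) * 100
Efficiency% = (57 / 68) * 100
Efficiency% = 0.838235 * 100 = 83.8235% ≈ 83.8%

83.8%


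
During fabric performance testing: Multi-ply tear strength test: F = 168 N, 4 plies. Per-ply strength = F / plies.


Formula: Per-ply strength = Total force / Number of plies
Per-ply = 168 N / 4
Per-ply = 42 N

42 N


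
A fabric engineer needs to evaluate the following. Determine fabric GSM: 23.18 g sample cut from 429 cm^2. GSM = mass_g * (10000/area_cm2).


Formula: GSM = mass_g / area_m2
Step 1: Convert area: 429 cm^2 = 429 / 10000 = 0.0429 m^2
Step 2: GSM = 23.18 g / 0.0429 m^2 = 540.3 g/m^2

540.3 g/m^2


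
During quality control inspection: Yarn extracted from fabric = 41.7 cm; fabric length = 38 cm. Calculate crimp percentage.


Formula: Crimp% = ((L_yarn - L_fabric) / L_fabric) * 100
Step 1: Extension = 41.7 - 38 = 3.7 cm
Step 2: Crimp% = (3.7 / 38) * 100
Step 3: Crimp% = 0.097368 * 100 = 9.7368% ≈ 9.7%

9.7%


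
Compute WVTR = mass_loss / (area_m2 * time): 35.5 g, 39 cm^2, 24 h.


Formula: WVTR = mass_loss / (area * time)
Step 1: Convert area: 39 cm^2 = 0.0039 m^2
Step 2: WVTR = 35.5 g / (0.0039 m^2 * 24 h)
Step 3: WVTR = 35.5 / 0.0936 = 379.3 g/m^2/h

379.3 g/m^2/h


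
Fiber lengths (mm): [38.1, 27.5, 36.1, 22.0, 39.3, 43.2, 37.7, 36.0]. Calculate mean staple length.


Formula: Mean = sum of lengths / count
Sum = 38.1 + 27.5 + 36.1 + 22.0 + 39.3 + 43.2 + 37.7 + 36.0
Sum = 279.9 mm
Mean = 279.9 / 8 = 34.99 mm

34.99 mm


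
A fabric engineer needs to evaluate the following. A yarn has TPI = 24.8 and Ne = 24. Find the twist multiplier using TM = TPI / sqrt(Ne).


Formula: TM = TPI / sqrt(Ne)
Step 1: sqrt(Ne) = sqrt(24) = 4.899
Step 2: TM = 24.8 / 4.899 = 5.06

5.06 TM


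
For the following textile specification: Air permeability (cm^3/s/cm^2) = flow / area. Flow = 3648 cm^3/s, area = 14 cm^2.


Formula: Air Permeability = Airflow / Test Area
AP = 3648 cm^3/s / 14 cm^2
AP = 260.6 cm^3/s/cm^2

260.6 cm^3/s/cm^2


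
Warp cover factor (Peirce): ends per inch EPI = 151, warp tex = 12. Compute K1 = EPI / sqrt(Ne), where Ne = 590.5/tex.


Formula: K1 = EPI / sqrt(Ne), with Ne = 590.5 / tex_warp
Step 1: Ne = 590.5 / 12 = 49.208
Step 2: sqrt(Ne) = sqrt(49.208) = 7.0148
Step 3: K1 = 151 / 7.0148 = 21.5

21.5


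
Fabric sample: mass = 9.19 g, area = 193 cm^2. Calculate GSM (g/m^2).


Formula: GSM = mass_g / area_m2
Step 1: Convert area: 193 cm^2 = 193 / 10000 = 0.0193 m^2
Step 2: GSM = 9.19 g / 0.0193 m^2 = 476.2 g/m^2

476.2 g/m^2


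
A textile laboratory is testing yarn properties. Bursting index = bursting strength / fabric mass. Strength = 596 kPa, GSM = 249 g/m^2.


Formula: Bursting Index = Bursting Strength / Fabric GSM
BI = 596 kPa / 249 g/m^2
BI = 2.394 kPa/(g/m^2)

2.394 kPa/(g/m^2)


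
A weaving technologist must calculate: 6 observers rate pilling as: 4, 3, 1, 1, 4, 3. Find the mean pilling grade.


Formula: Mean = sum / count
Sum = 4 + 3 + 1 + 1 + 4 + 3 = 16
Mean = 16 / 6 = 2.7

2.7


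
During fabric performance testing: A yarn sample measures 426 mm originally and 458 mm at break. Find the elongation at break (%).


Formula: Elongation (%) = ((L_break - L0) / L0) * 100
Step 1: Extension = 458 - 426 = 32 mm
Step 2: Elongation = (32 / 426) * 100
Step 3: Elongation = 0.075117 * 100 = 7.5117% ≈ 7.5%

7.5%


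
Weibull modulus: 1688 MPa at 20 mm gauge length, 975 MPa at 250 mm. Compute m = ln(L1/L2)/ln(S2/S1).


Formula: m = ln(L1/L2) / ln(S2/S1)
Step 1: ln(L1/L2) = ln(20/250) = -2.52573
Step 2: S2/S1 = 975/1688 = 0.57761
Step 3: ln(S2/S1) = ln(0.57761) = -0.54886
Step 4: m = -2.52573 / -0.54886 = 4.60

4.60 (Weibull m)


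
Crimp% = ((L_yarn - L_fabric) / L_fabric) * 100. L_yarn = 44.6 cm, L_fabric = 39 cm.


Formula: Crimp% = ((L_yarn - L_fabric) / L_fabric) * 100
Step 1: Extension = 44.6 - 39 = 5.6 cm
Step 2: Crimp% = (5.6 / 39) * 100
Step 3: Crimp% = 0.14359 * 100 = 14.359% ≈ 14.4%

14.4%


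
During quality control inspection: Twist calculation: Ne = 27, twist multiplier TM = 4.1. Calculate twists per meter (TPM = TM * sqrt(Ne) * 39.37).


Formula: TPM = TM * sqrt(Ne) * 39.37
Step 1: sqrt(Ne) = sqrt(27) = 5.1962
Step 2: TM * sqrt(Ne) = 4.1 * 5.1962 = 21.3044
Step 3: TPM = 21.3044 * 39.37 = 839 twists/m

839 twists/m


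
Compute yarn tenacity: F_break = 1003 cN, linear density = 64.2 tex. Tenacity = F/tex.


Formula: Tenacity = Breaking force / Linear density
Tenacity = 1003 cN / 64.2 tex
Tenacity = 15.62 cN/tex

15.62 cN/tex


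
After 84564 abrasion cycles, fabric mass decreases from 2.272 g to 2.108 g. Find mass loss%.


Formula: Mass loss% = ((m_before - m_after) / m_before) * 100
Step 1: Mass loss = 2.272 - 2.108 = 0.164 g
Step 2: Ratio = 0.164 / 2.272 = 0.0721831
Step 3: Mass loss% = 0.0721831 * 100 = 7.21831% ≈ 7.22%

7.22%


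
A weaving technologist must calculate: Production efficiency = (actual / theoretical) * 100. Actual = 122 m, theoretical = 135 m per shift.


Formula: Efficiency% = (Actual output / Theoretical output) * 100
Efficiency% = (122 / 135) * 100
Efficiency% = 0.903704 * 100 = 90.3704% ≈ 90.4%

90.4%


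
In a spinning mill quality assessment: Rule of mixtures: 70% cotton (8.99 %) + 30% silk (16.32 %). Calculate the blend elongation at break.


Formula: Blend property = (fraction_A * property_A) + (fraction_B * property_B)
Step 1: Contribution A = 70/100 * 8.99 % = 6.293 %
Step 2: Contribution B = 30/100 * 16.32 % = 4.896 %
Step 3: Blend elongation at break = 6.293 + 4.896 = 11.189 %

11.189 %


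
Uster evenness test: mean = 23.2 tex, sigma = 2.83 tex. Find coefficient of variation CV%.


Formula: CV% = (standard deviation / mean) * 100
Step 1: Ratio = 2.83 / 23.2 = 0.121983
Step 2: CV% = 0.121983 * 100 = 12.1983% ≈ 12.2%

12.2%


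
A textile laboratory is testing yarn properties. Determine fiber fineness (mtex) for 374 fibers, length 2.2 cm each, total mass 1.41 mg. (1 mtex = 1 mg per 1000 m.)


Formula: fineness (mtex) = mass (mg) / total length (km) = (mass_mg / total_length_m) * 1000
Step 1: Convert fiber length: 2.2 cm = 0.022 m
Step 2: Total fiber length = 374 * 0.022 = 8.228 m
Step 3: Linear density = 1.41 mg / 8.228 m = 0.1714 mg/m
Step 4: fineness = 0.1714 * 1000 = 171.4 mtex

171.4 mtex


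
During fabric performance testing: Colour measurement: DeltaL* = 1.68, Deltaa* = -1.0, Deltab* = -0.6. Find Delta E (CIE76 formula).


Formula: Delta E = sqrt(dL*^2 + da*^2 + db*^2)
Step 1: dL*^2 = 1.68^2 = 2.8224
Step 2: da*^2 = (-1.0)^2 = 1.0
Step 3: db*^2 = (-0.6)^2 = 0.36
Step 4: Sum = 2.8224 + 1.0 + 0.36 = 4.1824
Step 5: Delta E = sqrt(4.1824) = 2.05

2.05 Delta E


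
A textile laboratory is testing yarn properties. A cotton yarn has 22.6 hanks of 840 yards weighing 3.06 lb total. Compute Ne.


Formula: Ne = hanks / mass_lb
Substituting: Ne = 22.6 / 3.06
Ne = 7.4

7.4 Ne


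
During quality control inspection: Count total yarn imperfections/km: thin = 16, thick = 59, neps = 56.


Formula: Total = thin places + thick places + neps
Total = 16 + 59 + 56
Total = 131 imperfections/km

131 imperfections/km


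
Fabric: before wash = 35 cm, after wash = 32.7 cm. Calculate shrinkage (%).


Formula: Shrinkage% = ((L_before - L_after) / L_before) * 100
Step 1: Shrinkage = 35 - 32.7 = 2.3 cm
Step 2: Shrinkage% = (2.3 / 35) * 100
Step 3: Shrinkage% = 0.065714 * 100 = 6.5714% ≈ 6.6%

6.6%


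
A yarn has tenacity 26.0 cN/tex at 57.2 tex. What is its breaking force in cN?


Formula: Breaking force = Tenacity * Linear density
F = 26.0 cN/tex * 57.2 tex
F = 1487.20 cN

1487.20 cN


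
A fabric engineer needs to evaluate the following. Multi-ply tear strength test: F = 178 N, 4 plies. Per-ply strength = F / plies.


Formula: Per-ply strength = Total force / Number of plies
Per-ply = 178 N / 4
Per-ply = 44.5 N

44.5 N


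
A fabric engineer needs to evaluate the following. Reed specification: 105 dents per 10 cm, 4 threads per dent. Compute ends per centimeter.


Formula: EPC = (dents per 10 cm * ends per dent) / 10
Step 1: Total ends per 10 cm = 105 * 4 = 420
Step 2: EPC = 420 / 10 = 42.0 ends/cm

42.0 ends/cm


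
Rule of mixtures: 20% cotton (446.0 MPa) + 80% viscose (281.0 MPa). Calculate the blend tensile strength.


Formula: Blend property = (fraction_A * property_A) + (fraction_B * property_B)
Step 1: Contribution A = 20/100 * 446.0 MPa = 89.2 MPa
Step 2: Contribution B = 80/100 * 281.0 MPa = 224.8 MPa
Step 3: Blend tensile strength = 89.2 + 224.8 = 314.0 MPa

314.0 MPa


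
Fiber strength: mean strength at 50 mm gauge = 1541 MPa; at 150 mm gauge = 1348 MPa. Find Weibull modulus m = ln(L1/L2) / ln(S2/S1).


Formula: m = ln(L1/L2) / ln(S2/S1)
Step 1: ln(L1/L2) = ln(50/150) = -1.09861
Step 2: S2/S1 = 1348/1541 = 0.87476
Step 3: ln(S2/S1) = ln(0.87476) = -0.13381
Step 4: m = -1.09861 / -0.13381 = 8.21

8.21 (Weibull m)


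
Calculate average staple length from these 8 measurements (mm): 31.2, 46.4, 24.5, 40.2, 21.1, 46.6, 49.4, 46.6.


Formula: Mean = sum of lengths / count
Sum = 31.2 + 46.4 + 24.5 + 40.2 + 21.1 + 46.6 + 49.4 + 46.6
Sum = 306.0 mm
Mean = 306.0 / 8 = 38.25 mm

38.25 mm


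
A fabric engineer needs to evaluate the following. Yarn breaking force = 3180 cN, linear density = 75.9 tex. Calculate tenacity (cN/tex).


Formula: Tenacity = Breaking force / Linear density
Tenacity = 3180 cN / 75.9 tex
Tenacity = 41.90 cN/tex

41.90 cN/tex


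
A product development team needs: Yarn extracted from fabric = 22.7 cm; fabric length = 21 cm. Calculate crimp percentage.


Formula: Crimp% = ((L_yarn - L_fabric) / L_fabric) * 100
Step 1: Extension = 22.7 - 21 = 1.7 cm
Step 2: Crimp% = (1.7 / 21) * 100
Step 3: Crimp% = 0.080952 * 100 = 8.0952% ≈ 8.1%

8.1%


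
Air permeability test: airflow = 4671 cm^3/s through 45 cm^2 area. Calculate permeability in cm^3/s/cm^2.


Formula: Air Permeability = Airflow / Test Area
AP = 4671 cm^3/s / 45 cm^2
AP = 103.8 cm^3/s/cm^2

103.8 cm^3/s/cm^2


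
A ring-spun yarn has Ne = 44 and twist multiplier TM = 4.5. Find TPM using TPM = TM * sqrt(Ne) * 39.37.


Formula: TPM = TM * sqrt(Ne) * 39.37
Step 1: sqrt(Ne) = sqrt(44) = 6.6332
Step 2: TM * sqrt(Ne) = 4.5 * 6.6332 = 29.8494
Step 3: TPM = 29.8494 * 39.37 = 1175 twists/m

1175 twists/m


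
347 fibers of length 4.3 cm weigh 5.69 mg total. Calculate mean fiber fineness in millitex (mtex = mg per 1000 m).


Formula: fineness (mtex) = mass (mg) / total length (km) = (mass_mg / total_length_m) * 1000
Step 1: Convert fiber length: 4.3 cm = 0.043 m
Step 2: Total fiber length = 347 * 0.043 = 14.921 m
Step 3: Linear density = 5.69 mg / 14.921 m = 0.3813 mg/m
Step 4: fineness = 0.3813 * 1000 = 381.3 mtex

381.3 mtex


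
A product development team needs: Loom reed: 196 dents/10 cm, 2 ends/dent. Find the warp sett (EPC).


Formula: EPC = (dents per 10 cm * ends per dent) / 10
Step 1: Total ends per 10 cm = 196 * 2 = 392
Step 2: EPC = 392 / 10 = 39.2 ends/cm

39.2 ends/cm


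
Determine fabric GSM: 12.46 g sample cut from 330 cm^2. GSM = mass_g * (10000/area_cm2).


Formula: GSM = mass_g / area_m2
Step 1: Convert area: 330 cm^2 = 330 / 10000 = 0.033 m^2
Step 2: GSM = 12.46 g / 0.033 m^2 = 377.6 g/m^2

377.6 g/m^2


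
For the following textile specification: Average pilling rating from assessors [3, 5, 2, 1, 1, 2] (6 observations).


Formula: Mean = sum / count
Sum = 3 + 5 + 2 + 1 + 1 + 2 = 14
Mean = 14 / 6 = 2.3

2.3


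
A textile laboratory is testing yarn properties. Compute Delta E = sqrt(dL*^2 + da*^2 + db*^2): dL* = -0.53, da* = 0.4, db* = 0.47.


Formula: Delta E = sqrt(dL*^2 + da*^2 + db*^2)
Step 1: dL*^2 = (-0.53)^2 = 0.2809
Step 2: da*^2 = 0.4^2 = 0.16
Step 3: db*^2 = 0.47^2 = 0.2209
Step 4: Sum = 0.2809 + 0.16 + 0.2209 = 0.6618
Step 5: Delta E = sqrt(0.6618) = 0.81

0.81 Delta E


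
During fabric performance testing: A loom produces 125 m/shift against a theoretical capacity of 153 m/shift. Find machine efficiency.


Formula: Efficiency% = (Actual output / Theoretical output) * 100
Efficiency% = (125 / 153) * 100
Efficiency% = 0.816993 * 100 = 81.6993% ≈ 81.7%

81.7%


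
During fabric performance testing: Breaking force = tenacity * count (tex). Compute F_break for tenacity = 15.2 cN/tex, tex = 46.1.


Formula: Breaking force = Tenacity * Linear density
F = 15.2 cN/tex * 46.1 tex
F = 700.72 cN

700.72 cN


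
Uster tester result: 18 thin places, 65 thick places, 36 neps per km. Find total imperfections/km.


Formula: Total = thin places + thick places + neps
Total = 18 + 65 + 36
Total = 119 imperfections/km

119 imperfections/km


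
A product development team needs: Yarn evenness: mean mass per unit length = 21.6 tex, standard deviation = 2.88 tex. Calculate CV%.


Formula: CV% = (standard deviation / mean) * 100
Step 1: Ratio = 2.88 / 21.6 = 0.133333
Step 2: CV% = 0.133333 * 100 = 13.3333% ≈ 13.3%

13.3%


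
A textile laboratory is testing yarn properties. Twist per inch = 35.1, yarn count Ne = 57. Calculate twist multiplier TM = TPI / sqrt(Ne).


Formula: TM = TPI / sqrt(Ne)
Step 1: sqrt(Ne) = sqrt(57) = 7.5498
Step 2: TM = 35.1 / 7.5498 = 4.65

4.65 TM


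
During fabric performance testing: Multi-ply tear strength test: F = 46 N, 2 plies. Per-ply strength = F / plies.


Formula: Per-ply strength = Total force / Number of plies
Per-ply = 46 N / 2
Per-ply = 23 N

23 N


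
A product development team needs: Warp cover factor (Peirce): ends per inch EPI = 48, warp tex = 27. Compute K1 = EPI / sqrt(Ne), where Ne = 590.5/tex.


Formula: K1 = EPI / sqrt(Ne), with Ne = 590.5 / tex_warp
Step 1: Ne = 590.5 / 27 = 21.87
Step 2: sqrt(Ne) = sqrt(21.87) = 4.6765
Step 3: K1 = 48 / 4.6765 = 10.3

10.3


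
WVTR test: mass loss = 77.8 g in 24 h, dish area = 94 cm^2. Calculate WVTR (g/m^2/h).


Formula: WVTR = mass_loss / (area * time)
Step 1: Convert area: 94 cm^2 = 0.0094 m^2
Step 2: WVTR = 77.8 g / (0.0094 m^2 * 24 h)
Step 3: WVTR = 77.8 / 0.2256 = 344.9 g/m^2/h

344.9 g/m^2/h


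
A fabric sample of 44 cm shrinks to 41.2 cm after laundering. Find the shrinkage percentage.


Formula: Shrinkage% = ((L_before - L_after) / L_before) * 100
Step 1: Shrinkage = 44 - 41.2 = 2.8 cm
Step 2: Shrinkage% = (2.8 / 44) * 100
Step 3: Shrinkage% = 0.063636 * 100 = 6.3636% ≈ 6.4%

6.4%


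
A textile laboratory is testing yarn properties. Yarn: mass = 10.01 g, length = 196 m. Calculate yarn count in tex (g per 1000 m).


Formula: Tex = (mass_g / length_m) * 1000
Substituting: Tex = (10.01 / 196) * 1000
Intermediate: 10.01 / 196 = 0.05107143 g/m
Tex = 0.05107143 * 1000 = 51.07 tex

51.07 tex


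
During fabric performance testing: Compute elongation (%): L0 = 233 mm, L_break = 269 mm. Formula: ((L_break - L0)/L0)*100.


Formula: Elongation (%) = ((L_break - L0) / L0) * 100
Step 1: Extension = 269 - 233 = 36 mm
Step 2: Elongation = (36 / 233) * 100
Step 3: Elongation = 0.154506 * 100 = 15.4506% ≈ 15.5%

15.5%


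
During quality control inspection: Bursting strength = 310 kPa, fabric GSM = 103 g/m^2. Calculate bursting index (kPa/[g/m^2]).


Formula: Bursting Index = Bursting Strength / Fabric GSM
BI = 310 kPa / 103 g/m^2
BI = 3.010 kPa/(g/m^2)

3.010 kPa/(g/m^2)


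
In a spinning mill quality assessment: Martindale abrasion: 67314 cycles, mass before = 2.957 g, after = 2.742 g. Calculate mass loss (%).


Formula: Mass loss% = ((m_before - m_after) / m_before) * 100
Step 1: Mass loss = 2.957 - 2.742 = 0.215 g
Step 2: Ratio = 0.215 / 2.957 = 0.0727088
Step 3: Mass loss% = 0.0727088 * 100 = 7.27088% ≈ 7.27%

7.27%


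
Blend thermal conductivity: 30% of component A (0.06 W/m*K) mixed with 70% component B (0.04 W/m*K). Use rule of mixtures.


Formula: Blend property = (fraction_A * property_A) + (fraction_B * property_B)
Step 1: Contribution A = 30/100 * 0.06 W/m*K = 0.018 W/m*K
Step 2: Contribution B = 70/100 * 0.04 W/m*K = 0.028 W/m*K
Step 3: Blend thermal conductivity = 0.018 + 0.028 = 0.046 W/m*K

0.046 W/m*K


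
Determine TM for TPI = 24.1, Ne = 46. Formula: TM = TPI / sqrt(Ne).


Formula: TM = TPI / sqrt(Ne)
Step 1: sqrt(Ne) = sqrt(46) = 6.7823
Step 2: TM = 24.1 / 6.7823 = 3.55

3.55 TM


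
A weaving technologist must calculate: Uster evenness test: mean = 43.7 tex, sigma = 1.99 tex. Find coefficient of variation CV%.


Formula: CV% = (standard deviation / mean) * 100
Step 1: Ratio = 1.99 / 43.7 = 0.045538
Step 2: CV% = 0.045538 * 100 = 4.5538% ≈ 4.6%

4.6%


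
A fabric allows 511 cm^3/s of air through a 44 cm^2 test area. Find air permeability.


Formula: Air Permeability = Airflow / Test Area
AP = 511 cm^3/s / 44 cm^2
AP = 11.6 cm^3/s/cm^2

11.6 cm^3/s/cm^2


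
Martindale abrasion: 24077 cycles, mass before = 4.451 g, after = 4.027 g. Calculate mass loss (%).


Formula: Mass loss% = ((m_before - m_after) / m_before) * 100
Step 1: Mass loss = 4.451 - 4.027 = 0.424 g
Step 2: Ratio = 0.424 / 4.451 = 0.0952595
Step 3: Mass loss% = 0.0952595 * 100 = 9.52595% ≈ 9.53%

9.53%


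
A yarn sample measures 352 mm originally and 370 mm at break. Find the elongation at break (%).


Formula: Elongation (%) = ((L_break - L0) / L0) * 100
Step 1: Extension = 370 - 352 = 18 mm
Step 2: Elongation = (18 / 352) * 100
Step 3: Elongation = 0.051136 * 100 = 5.1136% ≈ 5.1%

5.1%


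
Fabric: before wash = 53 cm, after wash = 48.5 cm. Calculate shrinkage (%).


Formula: Shrinkage% = ((L_before - L_after) / L_before) * 100
Step 1: Shrinkage = 53 - 48.5 = 4.5 cm
Step 2: Shrinkage% = (4.5 / 53) * 100
Step 3: Shrinkage% = 0.084906 * 100 = 8.4906% ≈ 8.5%

8.5%


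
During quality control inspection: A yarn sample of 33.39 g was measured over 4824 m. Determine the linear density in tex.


Formula: Tex = (mass_g / length_m) * 1000
Substituting: Tex = (33.39 / 4824) * 1000
Intermediate: 33.39 / 4824 = 0.00692164 g/m
Tex = 0.00692164 * 1000 = 6.92 tex

6.92 tex


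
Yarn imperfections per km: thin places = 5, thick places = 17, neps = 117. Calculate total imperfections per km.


Formula: Total = thin places + thick places + neps
Total = 5 + 17 + 117
Total = 139 imperfections/km

139 imperfections/km


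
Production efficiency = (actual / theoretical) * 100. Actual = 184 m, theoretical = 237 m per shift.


Formula: Efficiency% = (Actual output / Theoretical output) * 100
Efficiency% = (184 / 237) * 100
Efficiency% = 0.776371 * 100 = 77.6371% ≈ 77.6%

77.6%


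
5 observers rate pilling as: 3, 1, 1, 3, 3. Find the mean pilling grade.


Formula: Mean = sum / count
Sum = 3 + 1 + 1 + 3 + 3 = 11
Mean = 11 / 5 = 2.2

2.2


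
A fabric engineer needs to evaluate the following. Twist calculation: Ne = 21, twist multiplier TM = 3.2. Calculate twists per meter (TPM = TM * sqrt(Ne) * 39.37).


Formula: TPM = TM * sqrt(Ne) * 39.37
Step 1: sqrt(Ne) = sqrt(21) = 4.5826
Step 2: TM * sqrt(Ne) = 3.2 * 4.5826 = 14.6643
Step 3: TPM = 14.6643 * 39.37 = 577 twists/m

577 twists/m


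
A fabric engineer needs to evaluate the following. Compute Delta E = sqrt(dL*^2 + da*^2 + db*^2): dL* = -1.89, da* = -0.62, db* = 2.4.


Formula: Delta E = sqrt(dL*^2 + da*^2 + db*^2)
Step 1: dL*^2 = (-1.89)^2 = 3.5721
Step 2: da*^2 = (-0.62)^2 = 0.3844
Step 3: db*^2 = 2.4^2 = 5.76
Step 4: Sum = 3.5721 + 0.3844 + 5.76 = 9.7165
Step 5: Delta E = sqrt(9.7165) = 3.12

3.12 Delta E


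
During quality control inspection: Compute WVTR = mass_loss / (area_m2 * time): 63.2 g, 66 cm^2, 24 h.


Formula: WVTR = mass_loss / (area * time)
Step 1: Convert area: 66 cm^2 = 0.0066 m^2
Step 2: WVTR = 63.2 g / (0.0066 m^2 * 24 h)
Step 3: WVTR = 63.2 / 0.1584 = 399.0 g/m^2/h

399.0 g/m^2/h


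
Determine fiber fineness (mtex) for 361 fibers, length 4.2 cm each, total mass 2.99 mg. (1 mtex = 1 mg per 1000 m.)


Formula: fineness (mtex) = mass (mg) / total length (km) = (mass_mg / total_length_m) * 1000
Step 1: Convert fiber length: 4.2 cm = 0.042 m
Step 2: Total fiber length = 361 * 0.042 = 15.162 m
Step 3: Linear density = 2.99 mg / 15.162 m = 0.1972 mg/m
Step 4: fineness = 0.1972 * 1000 = 197.2 mtex

197.2 mtex


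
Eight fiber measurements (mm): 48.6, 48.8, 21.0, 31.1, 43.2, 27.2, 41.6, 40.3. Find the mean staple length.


Formula: Mean = sum of lengths / count
Sum = 48.6 + 48.8 + 21.0 + 31.1 + 43.2 + 27.2 + 41.6 + 40.3
Sum = 301.8 mm
Mean = 301.8 / 8 = 37.73 mm

37.73 mm


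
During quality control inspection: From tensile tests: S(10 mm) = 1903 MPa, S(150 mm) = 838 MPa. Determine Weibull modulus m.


Formula: m = ln(L1/L2) / ln(S2/S1)
Step 1: ln(L1/L2) = ln(10/150) = -2.70805
Step 2: S2/S1 = 838/1903 = 0.44036
Step 3: ln(S2/S1) = ln(0.44036) = -0.82016
Step 4: m = -2.70805 / -0.82016 = 3.30

3.30 (Weibull m)


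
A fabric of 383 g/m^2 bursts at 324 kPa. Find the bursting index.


Formula: Bursting Index = Bursting Strength / Fabric GSM
BI = 324 kPa / 383 g/m^2
BI = 0.846 kPa/(g/m^2)

0.846 kPa/(g/m^2)


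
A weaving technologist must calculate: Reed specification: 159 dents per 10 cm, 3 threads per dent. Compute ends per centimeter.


Formula: EPC = (dents per 10 cm * ends per dent) / 10
Step 1: Total ends per 10 cm = 159 * 3 = 477
Step 2: EPC = 477 / 10 = 47.7 ends/cm

47.7 ends/cm


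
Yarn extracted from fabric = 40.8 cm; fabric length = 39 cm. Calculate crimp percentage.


Formula: Crimp% = ((L_yarn - L_fabric) / L_fabric) * 100
Step 1: Extension = 40.8 - 39 = 1.8 cm
Step 2: Crimp% = (1.8 / 39) * 100
Step 3: Crimp% = 0.046154 * 100 = 4.6154% ≈ 4.6%

4.6%


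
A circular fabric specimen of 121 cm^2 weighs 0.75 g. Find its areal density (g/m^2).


Formula: GSM = mass_g / area_m2
Step 1: Convert area: 121 cm^2 = 121 / 10000 = 0.0121 m^2
Step 2: GSM = 0.75 g / 0.0121 m^2 = 62.0 g/m^2

62.0 g/m^2


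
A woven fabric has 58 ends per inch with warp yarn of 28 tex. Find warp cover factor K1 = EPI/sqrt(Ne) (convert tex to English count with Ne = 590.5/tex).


Formula: K1 = EPI / sqrt(Ne), with Ne = 590.5 / tex_warp
Step 1: Ne = 590.5 / 28 = 21.089
Step 2: sqrt(Ne) = sqrt(21.089) = 4.5923
Step 3: K1 = 58 / 4.5923 = 12.6

12.6


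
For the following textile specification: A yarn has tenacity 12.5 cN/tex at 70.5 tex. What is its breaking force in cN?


Formula: Breaking force = Tenacity * Linear density
F = 12.5 cN/tex * 70.5 tex
F = 881.25 cN

881.25 cN


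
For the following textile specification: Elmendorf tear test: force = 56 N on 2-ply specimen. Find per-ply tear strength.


Formula: Per-ply strength = Total force / Number of plies
Per-ply = 56 N / 2
Per-ply = 28 N

28 N


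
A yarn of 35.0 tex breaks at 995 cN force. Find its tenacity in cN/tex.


Formula: Tenacity = Breaking force / Linear density
Tenacity = 995 cN / 35.0 tex
Tenacity = 28.43 cN/tex

28.43 cN/tex


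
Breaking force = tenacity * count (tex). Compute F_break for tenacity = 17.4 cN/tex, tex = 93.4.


Formula: Breaking force = Tenacity * Linear density
F = 17.4 cN/tex * 93.4 tex
F = 1625.16 cN

1625.16 cN


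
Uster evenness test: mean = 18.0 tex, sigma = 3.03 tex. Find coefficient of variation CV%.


Formula: CV% = (standard deviation / mean) * 100
Step 1: Ratio = 3.03 / 18.0 = 0.168333
Step 2: CV% = 0.168333 * 100 = 16.8333% ≈ 16.8%

16.8%


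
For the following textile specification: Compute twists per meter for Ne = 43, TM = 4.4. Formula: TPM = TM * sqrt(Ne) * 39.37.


Formula: TPM = TM * sqrt(Ne) * 39.37
Step 1: sqrt(Ne) = sqrt(43) = 6.5574
Step 2: TM * sqrt(Ne) = 4.4 * 6.5574 = 28.8526
Step 3: TPM = 28.8526 * 39.37 = 1136 twists/m

1136 twists/m


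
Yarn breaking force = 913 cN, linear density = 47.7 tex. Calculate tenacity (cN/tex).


Formula: Tenacity = Breaking force / Linear density
Tenacity = 913 cN / 47.7 tex
Tenacity = 19.14 cN/tex

19.14 cN/tex
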